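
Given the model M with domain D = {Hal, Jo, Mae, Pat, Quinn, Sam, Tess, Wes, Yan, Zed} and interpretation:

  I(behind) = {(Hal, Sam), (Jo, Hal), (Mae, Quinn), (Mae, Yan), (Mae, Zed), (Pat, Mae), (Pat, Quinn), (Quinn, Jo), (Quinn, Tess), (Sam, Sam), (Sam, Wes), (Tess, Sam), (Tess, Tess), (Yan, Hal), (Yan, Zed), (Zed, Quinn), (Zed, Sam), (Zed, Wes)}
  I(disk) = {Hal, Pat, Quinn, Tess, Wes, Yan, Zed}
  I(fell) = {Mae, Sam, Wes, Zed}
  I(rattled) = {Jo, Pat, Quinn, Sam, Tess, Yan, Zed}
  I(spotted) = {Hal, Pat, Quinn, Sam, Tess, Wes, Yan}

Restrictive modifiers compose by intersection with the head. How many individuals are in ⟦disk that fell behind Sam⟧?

⟦that fell⟧ = ⟦fell⟧ = {Mae, Sam, Wes, Zed}
⟦behind Sam⟧ = {x : ⟨x, Sam⟩ ∈ ⟦behind⟧} = {Hal, Sam, Tess, Zed}
⟦disk⟧ = {Hal, Pat, Quinn, Tess, Wes, Yan, Zed}
… ∩ ⟦that fell⟧ = {Hal, Pat, Quinn, Tess, Wes, Yan, Zed} ∩ {Mae, Sam, Wes, Zed} = {Wes, Zed}
… ∩ ⟦behind Sam⟧ = {Wes, Zed} ∩ {Hal, Sam, Tess, Zed} = {Zed}
⟦disk that fell behind Sam⟧ = {Zed}, so the cardinality is 1.

1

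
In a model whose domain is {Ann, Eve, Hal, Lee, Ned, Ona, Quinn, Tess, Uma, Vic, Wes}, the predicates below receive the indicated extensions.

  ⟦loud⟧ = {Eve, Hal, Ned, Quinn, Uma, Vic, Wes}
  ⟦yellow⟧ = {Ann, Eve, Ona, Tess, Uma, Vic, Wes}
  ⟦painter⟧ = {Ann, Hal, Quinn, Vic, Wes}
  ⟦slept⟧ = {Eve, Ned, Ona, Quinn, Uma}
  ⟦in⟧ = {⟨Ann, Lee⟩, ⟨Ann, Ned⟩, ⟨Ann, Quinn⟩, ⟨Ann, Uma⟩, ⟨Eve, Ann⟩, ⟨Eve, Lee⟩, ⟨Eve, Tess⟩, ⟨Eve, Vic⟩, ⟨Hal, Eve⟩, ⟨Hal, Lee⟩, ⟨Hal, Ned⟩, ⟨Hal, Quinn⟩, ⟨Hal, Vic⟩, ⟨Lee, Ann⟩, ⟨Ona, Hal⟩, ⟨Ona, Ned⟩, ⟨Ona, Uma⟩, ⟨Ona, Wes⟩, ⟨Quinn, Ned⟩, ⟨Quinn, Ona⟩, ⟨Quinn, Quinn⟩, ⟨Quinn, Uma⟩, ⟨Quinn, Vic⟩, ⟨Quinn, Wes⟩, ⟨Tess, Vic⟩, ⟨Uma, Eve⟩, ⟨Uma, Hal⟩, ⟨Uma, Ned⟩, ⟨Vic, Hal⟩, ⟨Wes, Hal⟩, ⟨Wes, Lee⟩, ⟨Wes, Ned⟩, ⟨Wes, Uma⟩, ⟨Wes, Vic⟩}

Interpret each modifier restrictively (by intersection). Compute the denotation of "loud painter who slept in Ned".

{Quinn}

⟦who slept⟧ = ⟦slept⟧ = {Eve, Ned, Ona, Quinn, Uma}
⟦in Ned⟧ = {x : ⟨x, Ned⟩ ∈ ⟦in⟧} = {Ann, Hal, Ona, Quinn, Uma, Wes}
⟦painter⟧ = {Ann, Hal, Quinn, Vic, Wes}
… ∩ ⟦who slept⟧ = {Ann, Hal, Quinn, Vic, Wes} ∩ {Eve, Ned, Ona, Quinn, Uma} = {Quinn}
… ∩ ⟦in Ned⟧ = {Quinn} ∩ {Ann, Hal, Ona, Quinn, Uma, Wes} = {Quinn}
… ∩ ⟦loud⟧ = {Quinn} ∩ {Eve, Hal, Ned, Quinn, Uma, Vic, Wes} = {Quinn}
So ⟦loud painter who slept in Ned⟧ = {Quinn}.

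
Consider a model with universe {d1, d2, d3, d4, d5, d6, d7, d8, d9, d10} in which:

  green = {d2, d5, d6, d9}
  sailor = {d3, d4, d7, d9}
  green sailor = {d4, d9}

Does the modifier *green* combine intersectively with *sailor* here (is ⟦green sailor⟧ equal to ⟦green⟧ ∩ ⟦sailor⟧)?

⟦green⟧ ∩ ⟦sailor⟧ = {d2, d5, d6, d9} ∩ {d3, d4, d7, d9} = {d9}
Observed ⟦green sailor⟧ = {d4, d9}.
These differ, so the modifier is not intersective in this model.

no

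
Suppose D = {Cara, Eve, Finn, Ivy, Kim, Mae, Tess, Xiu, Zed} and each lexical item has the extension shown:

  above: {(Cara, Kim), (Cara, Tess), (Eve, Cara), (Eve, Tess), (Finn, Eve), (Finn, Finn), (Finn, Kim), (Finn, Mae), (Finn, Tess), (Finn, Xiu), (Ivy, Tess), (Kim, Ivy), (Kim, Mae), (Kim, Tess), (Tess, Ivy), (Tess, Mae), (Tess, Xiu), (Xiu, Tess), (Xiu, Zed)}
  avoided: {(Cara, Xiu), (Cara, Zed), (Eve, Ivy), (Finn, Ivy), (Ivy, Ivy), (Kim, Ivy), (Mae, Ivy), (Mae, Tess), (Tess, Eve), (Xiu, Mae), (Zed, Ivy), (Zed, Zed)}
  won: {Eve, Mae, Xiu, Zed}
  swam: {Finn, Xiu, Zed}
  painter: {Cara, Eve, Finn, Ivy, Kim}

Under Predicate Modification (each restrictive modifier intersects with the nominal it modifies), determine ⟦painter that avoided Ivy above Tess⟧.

⟦that avoided Ivy⟧ = {x : ⟨x, Ivy⟩ ∈ ⟦avoided⟧} = {Eve, Finn, Ivy, Kim, Mae, Zed}
⟦above Tess⟧ = {x : ⟨x, Tess⟩ ∈ ⟦above⟧} = {Cara, Eve, Finn, Ivy, Kim, Xiu}
⟦painter⟧ = {Cara, Eve, Finn, Ivy, Kim}
… ∩ ⟦that avoided Ivy⟧ = {Cara, Eve, Finn, Ivy, Kim} ∩ {Eve, Finn, Ivy, Kim, Mae, Zed} = {Eve, Finn, Ivy, Kim}
… ∩ ⟦above Tess⟧ = {Eve, Finn, Ivy, Kim} ∩ {Cara, Eve, Finn, Ivy, Kim, Xiu} = {Eve, Finn, Ivy, Kim}
So ⟦painter that avoided Ivy above Tess⟧ = {Eve, Finn, Ivy, Kim}.

{Eve, Finn, Ivy, Kim}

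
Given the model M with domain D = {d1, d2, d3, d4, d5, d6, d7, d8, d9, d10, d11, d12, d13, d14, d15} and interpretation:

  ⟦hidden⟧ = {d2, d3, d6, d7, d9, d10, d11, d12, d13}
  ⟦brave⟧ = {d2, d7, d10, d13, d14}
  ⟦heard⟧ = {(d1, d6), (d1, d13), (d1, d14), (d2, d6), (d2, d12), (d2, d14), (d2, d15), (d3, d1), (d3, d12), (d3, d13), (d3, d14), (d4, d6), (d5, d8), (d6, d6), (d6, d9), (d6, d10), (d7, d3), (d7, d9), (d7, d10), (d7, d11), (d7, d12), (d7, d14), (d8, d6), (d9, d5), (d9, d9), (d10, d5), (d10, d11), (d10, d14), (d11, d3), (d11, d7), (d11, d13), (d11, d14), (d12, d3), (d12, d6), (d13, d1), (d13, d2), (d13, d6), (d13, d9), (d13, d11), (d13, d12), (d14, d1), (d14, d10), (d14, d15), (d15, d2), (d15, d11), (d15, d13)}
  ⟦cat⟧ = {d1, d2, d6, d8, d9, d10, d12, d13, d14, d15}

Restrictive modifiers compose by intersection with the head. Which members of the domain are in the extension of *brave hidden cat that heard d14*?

⟦that heard d14⟧ = {x : ⟨x, d14⟩ ∈ ⟦heard⟧} = {d1, d2, d3, d7, d10, d11}
⟦cat⟧ = {d1, d2, d6, d8, d9, d10, d12, d13, d14, d15}
… ∩ ⟦that heard d14⟧ = {d1, d2, d6, d8, d9, d10, d12, d13, d14, d15} ∩ {d1, d2, d3, d7, d10, d11} = {d1, d2, d10}
… ∩ ⟦brave⟧ = {d1, d2, d10} ∩ {d2, d7, d10, d13, d14} = {d2, d10}
… ∩ ⟦hidden⟧ = {d2, d10} ∩ {d2, d3, d6, d7, d9, d10, d11, d12, d13} = {d2, d10}
So ⟦brave hidden cat that heard d14⟧ = {d2, d10}.

{d2, d10}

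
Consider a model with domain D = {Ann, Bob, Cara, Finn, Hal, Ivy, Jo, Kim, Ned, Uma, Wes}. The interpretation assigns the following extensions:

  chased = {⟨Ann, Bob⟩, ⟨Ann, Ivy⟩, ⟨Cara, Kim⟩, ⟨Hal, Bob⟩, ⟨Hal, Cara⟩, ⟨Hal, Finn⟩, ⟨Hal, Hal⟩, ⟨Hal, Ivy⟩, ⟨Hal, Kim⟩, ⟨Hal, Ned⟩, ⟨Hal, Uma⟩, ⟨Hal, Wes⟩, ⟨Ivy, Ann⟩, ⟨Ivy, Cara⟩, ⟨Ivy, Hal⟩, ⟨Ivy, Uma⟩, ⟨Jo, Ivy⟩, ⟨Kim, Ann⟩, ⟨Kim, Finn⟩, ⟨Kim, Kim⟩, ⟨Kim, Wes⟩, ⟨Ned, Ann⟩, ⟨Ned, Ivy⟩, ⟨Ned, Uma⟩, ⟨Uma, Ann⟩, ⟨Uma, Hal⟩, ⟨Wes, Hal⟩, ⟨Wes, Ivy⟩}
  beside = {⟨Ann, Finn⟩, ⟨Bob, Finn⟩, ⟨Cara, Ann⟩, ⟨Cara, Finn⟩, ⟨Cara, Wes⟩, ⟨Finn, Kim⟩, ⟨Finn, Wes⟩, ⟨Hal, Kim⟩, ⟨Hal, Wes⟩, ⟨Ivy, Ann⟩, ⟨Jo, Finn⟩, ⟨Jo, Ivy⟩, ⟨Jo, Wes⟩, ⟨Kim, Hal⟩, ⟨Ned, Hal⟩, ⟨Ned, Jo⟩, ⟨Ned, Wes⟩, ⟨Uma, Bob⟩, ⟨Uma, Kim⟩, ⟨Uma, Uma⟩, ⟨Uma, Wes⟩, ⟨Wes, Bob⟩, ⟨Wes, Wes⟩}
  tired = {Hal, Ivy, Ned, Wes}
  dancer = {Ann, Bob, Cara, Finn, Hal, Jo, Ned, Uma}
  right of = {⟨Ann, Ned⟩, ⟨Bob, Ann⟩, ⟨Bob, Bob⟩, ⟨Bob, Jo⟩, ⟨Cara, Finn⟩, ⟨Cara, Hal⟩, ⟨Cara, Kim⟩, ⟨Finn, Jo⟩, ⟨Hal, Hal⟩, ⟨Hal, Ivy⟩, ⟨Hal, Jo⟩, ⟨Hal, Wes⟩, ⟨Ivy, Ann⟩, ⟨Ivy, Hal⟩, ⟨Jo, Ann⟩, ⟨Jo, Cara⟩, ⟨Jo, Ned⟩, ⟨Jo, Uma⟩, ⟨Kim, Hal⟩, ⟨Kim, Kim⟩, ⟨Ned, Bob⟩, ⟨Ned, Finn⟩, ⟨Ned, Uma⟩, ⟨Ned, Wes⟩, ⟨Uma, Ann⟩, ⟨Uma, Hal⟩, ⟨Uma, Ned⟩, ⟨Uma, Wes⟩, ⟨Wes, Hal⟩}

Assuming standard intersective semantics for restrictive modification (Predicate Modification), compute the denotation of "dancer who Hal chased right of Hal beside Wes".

{Cara, Hal, Uma}

⟦who Hal chased⟧ = {x : ⟨Hal, x⟩ ∈ ⟦chased⟧} = {Bob, Cara, Finn, Hal, Ivy, Kim, Ned, Uma, Wes}
⟦right of Hal⟧ = {x : ⟨x, Hal⟩ ∈ ⟦right of⟧} = {Cara, Hal, Ivy, Kim, Uma, Wes}
⟦beside Wes⟧ = {x : ⟨x, Wes⟩ ∈ ⟦beside⟧} = {Cara, Finn, Hal, Jo, Ned, Uma, Wes}
⟦dancer⟧ = {Ann, Bob, Cara, Finn, Hal, Jo, Ned, Uma}
… ∩ ⟦who Hal chased⟧ = {Ann, Bob, Cara, Finn, Hal, Jo, Ned, Uma} ∩ {Bob, Cara, Finn, Hal, Ivy, Kim, Ned, Uma, Wes} = {Bob, Cara, Finn, Hal, Ned, Uma}
… ∩ ⟦right of Hal⟧ = {Bob, Cara, Finn, Hal, Ned, Uma} ∩ {Cara, Hal, Ivy, Kim, Uma, Wes} = {Cara, Hal, Uma}
… ∩ ⟦beside Wes⟧ = {Cara, Hal, Uma} ∩ {Cara, Finn, Hal, Jo, Ned, Uma, Wes} = {Cara, Hal, Uma}
So ⟦dancer who Hal chased right of Hal beside Wes⟧ = {Cara, Hal, Uma}.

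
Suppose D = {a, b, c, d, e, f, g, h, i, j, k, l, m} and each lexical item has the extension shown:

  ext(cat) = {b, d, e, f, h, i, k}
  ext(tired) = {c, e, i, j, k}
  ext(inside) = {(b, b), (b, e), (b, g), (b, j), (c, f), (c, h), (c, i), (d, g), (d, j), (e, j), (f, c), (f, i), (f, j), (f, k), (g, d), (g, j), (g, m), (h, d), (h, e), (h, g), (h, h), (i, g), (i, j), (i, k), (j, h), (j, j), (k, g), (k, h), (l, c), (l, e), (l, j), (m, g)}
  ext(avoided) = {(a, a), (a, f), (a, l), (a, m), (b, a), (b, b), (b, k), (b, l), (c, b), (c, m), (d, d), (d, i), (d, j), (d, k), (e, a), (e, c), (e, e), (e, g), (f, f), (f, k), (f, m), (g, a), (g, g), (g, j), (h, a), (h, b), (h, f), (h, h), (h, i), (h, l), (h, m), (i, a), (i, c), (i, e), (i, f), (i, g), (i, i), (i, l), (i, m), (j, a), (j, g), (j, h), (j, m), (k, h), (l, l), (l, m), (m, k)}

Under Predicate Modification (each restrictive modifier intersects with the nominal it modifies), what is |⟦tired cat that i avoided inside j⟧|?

⟦that i avoided⟧ = {x : ⟨i, x⟩ ∈ ⟦avoided⟧} = {a, c, e, f, g, i, l, m}
⟦inside j⟧ = {x : ⟨x, j⟩ ∈ ⟦inside⟧} = {b, d, e, f, g, i, j, l}
⟦cat⟧ = {b, d, e, f, h, i, k}
… ∩ ⟦that i avoided⟧ = {b, d, e, f, h, i, k} ∩ {a, c, e, f, g, i, l, m} = {e, f, i}
… ∩ ⟦inside j⟧ = {e, f, i} ∩ {b, d, e, f, g, i, j, l} = {e, f, i}
… ∩ ⟦tired⟧ = {e, f, i} ∩ {c, e, i, j, k} = {e, i}
⟦tired cat that i avoided inside j⟧ = {e, i}, so the cardinality is 2.

2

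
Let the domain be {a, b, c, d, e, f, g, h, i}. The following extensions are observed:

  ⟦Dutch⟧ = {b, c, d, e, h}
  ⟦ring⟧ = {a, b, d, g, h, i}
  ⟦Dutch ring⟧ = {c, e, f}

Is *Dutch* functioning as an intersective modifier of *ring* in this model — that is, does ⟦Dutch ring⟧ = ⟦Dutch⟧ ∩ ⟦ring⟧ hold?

no

⟦Dutch⟧ ∩ ⟦ring⟧ = {b, c, d, e, h} ∩ {a, b, d, g, h, i} = {b, d, h}
Observed ⟦Dutch ring⟧ = {c, e, f}.
These differ, so the modifier is not intersective in this model.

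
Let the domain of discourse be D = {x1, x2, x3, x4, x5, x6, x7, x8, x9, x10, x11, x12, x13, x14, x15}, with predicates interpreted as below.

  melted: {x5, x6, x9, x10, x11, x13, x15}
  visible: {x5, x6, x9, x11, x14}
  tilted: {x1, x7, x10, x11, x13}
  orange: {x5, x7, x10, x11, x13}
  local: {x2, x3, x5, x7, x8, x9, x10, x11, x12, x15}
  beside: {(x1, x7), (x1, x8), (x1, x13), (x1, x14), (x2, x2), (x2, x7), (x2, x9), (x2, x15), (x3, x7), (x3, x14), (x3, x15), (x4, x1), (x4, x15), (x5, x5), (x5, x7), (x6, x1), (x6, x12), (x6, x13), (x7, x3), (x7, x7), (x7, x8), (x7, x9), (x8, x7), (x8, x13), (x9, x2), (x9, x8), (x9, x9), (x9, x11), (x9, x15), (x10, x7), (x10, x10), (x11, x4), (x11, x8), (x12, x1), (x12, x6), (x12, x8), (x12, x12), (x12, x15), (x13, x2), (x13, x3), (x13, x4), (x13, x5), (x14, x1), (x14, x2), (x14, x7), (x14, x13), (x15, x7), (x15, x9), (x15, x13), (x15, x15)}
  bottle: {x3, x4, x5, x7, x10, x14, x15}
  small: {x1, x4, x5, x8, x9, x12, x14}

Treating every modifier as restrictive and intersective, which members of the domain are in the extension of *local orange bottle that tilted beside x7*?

{x7, x10}

⟦that tilted⟧ = ⟦tilted⟧ = {x1, x7, x10, x11, x13}
⟦beside x7⟧ = {x : ⟨x, x7⟩ ∈ ⟦beside⟧} = {x1, x2, x3, x5, x7, x8, x10, x14, x15}
⟦bottle⟧ = {x3, x4, x5, x7, x10, x14, x15}
… ∩ ⟦that tilted⟧ = {x3, x4, x5, x7, x10, x14, x15} ∩ {x1, x7, x10, x11, x13} = {x7, x10}
… ∩ ⟦beside x7⟧ = {x7, x10} ∩ {x1, x2, x3, x5, x7, x8, x10, x14, x15} = {x7, x10}
… ∩ ⟦local⟧ = {x7, x10} ∩ {x2, x3, x5, x7, x8, x9, x10, x11, x12, x15} = {x7, x10}
… ∩ ⟦orange⟧ = {x7, x10} ∩ {x5, x7, x10, x11, x13} = {x7, x10}
So ⟦local orange bottle that tilted beside x7⟧ = {x7, x10}.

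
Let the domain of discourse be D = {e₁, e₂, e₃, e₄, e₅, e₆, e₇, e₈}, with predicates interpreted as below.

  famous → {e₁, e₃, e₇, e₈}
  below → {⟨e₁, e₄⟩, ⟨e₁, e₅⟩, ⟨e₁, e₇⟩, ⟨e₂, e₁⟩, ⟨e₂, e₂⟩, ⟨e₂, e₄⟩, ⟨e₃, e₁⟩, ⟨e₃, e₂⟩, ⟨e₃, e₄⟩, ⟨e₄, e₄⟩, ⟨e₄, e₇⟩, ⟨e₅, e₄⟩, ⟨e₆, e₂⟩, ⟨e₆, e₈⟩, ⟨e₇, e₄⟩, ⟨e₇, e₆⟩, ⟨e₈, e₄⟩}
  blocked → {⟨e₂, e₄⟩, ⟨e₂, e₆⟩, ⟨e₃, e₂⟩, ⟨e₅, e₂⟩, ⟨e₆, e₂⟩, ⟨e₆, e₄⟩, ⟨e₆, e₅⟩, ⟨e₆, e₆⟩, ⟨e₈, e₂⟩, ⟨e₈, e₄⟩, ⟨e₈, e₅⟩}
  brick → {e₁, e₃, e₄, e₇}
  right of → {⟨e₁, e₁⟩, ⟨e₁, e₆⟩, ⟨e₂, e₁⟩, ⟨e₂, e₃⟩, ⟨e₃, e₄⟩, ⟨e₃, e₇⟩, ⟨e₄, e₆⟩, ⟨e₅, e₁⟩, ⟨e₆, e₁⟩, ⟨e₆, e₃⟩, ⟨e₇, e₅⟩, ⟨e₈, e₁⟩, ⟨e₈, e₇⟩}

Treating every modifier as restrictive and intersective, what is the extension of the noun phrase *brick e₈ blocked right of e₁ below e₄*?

{ }

⟦e₈ blocked⟧ = {x : ⟨e₈, x⟩ ∈ ⟦blocked⟧} = {e₂, e₄, e₅}
⟦right of e₁⟧ = {x : ⟨x, e₁⟩ ∈ ⟦right of⟧} = {e₁, e₂, e₅, e₆, e₈}
⟦below e₄⟧ = {x : ⟨x, e₄⟩ ∈ ⟦below⟧} = {e₁, e₂, e₃, e₄, e₅, e₇, e₈}
⟦brick⟧ = {e₁, e₃, e₄, e₇}
… ∩ ⟦e₈ blocked⟧ = {e₁, e₃, e₄, e₇} ∩ {e₂, e₄, e₅} = {e₄}
… ∩ ⟦right of e₁⟧ = {e₄} ∩ {e₁, e₂, e₅, e₆, e₈} = ∅
… ∩ ⟦below e₄⟧ = ∅ ∩ {e₁, e₂, e₃, e₄, e₅, e₇, e₈} = ∅
So ⟦brick e₈ blocked right of e₁ below e₄⟧ = { }.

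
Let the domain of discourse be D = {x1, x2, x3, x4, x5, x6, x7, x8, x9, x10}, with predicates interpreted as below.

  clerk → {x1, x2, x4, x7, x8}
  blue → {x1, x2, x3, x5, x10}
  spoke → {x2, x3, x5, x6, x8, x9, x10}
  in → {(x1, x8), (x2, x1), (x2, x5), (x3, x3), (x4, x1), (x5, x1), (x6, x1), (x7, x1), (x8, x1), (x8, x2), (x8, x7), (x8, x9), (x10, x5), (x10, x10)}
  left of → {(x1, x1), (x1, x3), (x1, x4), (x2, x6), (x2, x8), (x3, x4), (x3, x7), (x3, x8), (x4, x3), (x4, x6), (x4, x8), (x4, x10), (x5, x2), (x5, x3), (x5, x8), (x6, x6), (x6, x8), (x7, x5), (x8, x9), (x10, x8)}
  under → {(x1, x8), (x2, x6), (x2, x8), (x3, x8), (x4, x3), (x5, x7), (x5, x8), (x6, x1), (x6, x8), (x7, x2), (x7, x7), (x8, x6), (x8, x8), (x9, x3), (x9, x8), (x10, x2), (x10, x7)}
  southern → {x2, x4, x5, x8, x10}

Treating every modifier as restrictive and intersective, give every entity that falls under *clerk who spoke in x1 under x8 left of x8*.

⟦who spoke⟧ = ⟦spoke⟧ = {x2, x3, x5, x6, x8, x9, x10}
⟦in x1⟧ = {x : ⟨x, x1⟩ ∈ ⟦in⟧} = {x2, x4, x5, x6, x7, x8}
⟦under x8⟧ = {x : ⟨x, x8⟩ ∈ ⟦under⟧} = {x1, x2, x3, x5, x6, x8, x9}
⟦left of x8⟧ = {x : ⟨x, x8⟩ ∈ ⟦left of⟧} = {x2, x3, x4, x5, x6, x10}
⟦clerk⟧ = {x1, x2, x4, x7, x8}
… ∩ ⟦who spoke⟧ = {x1, x2, x4, x7, x8} ∩ {x2, x3, x5, x6, x8, x9, x10} = {x2, x8}
… ∩ ⟦in x1⟧ = {x2, x8} ∩ {x2, x4, x5, x6, x7, x8} = {x2, x8}
… ∩ ⟦under x8⟧ = {x2, x8} ∩ {x1, x2, x3, x5, x6, x8, x9} = {x2, x8}
… ∩ ⟦left of x8⟧ = {x2, x8} ∩ {x2, x3, x4, x5, x6, x10} = {x2}
So ⟦clerk who spoke in x1 under x8 left of x8⟧ = {x2}.

{x2}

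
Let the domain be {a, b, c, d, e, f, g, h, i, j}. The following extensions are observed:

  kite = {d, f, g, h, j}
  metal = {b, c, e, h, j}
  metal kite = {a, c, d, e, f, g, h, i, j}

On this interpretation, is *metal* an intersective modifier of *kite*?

no

⟦metal⟧ ∩ ⟦kite⟧ = {b, c, e, h, j} ∩ {d, f, g, h, j} = {h, j}
Observed ⟦metal kite⟧ = {a, c, d, e, f, g, h, i, j}.
These differ, so the modifier is not intersective in this model.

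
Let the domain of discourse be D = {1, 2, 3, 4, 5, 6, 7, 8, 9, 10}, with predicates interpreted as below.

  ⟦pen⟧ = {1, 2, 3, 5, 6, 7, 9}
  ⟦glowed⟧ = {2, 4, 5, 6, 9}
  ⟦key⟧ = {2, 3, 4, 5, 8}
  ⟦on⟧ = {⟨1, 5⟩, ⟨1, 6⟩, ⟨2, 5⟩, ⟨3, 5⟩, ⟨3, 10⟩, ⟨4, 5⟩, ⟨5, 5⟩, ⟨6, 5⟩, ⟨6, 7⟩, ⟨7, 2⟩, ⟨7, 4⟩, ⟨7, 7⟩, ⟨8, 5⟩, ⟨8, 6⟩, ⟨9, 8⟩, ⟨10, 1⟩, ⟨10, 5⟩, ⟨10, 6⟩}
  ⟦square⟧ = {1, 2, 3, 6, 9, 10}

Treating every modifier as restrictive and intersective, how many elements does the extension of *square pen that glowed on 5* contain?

2

⟦that glowed⟧ = ⟦glowed⟧ = {2, 4, 5, 6, 9}
⟦on 5⟧ = {x : ⟨x, 5⟩ ∈ ⟦on⟧} = {1, 2, 3, 4, 5, 6, 8, 10}
⟦pen⟧ = {1, 2, 3, 5, 6, 7, 9}
… ∩ ⟦that glowed⟧ = {1, 2, 3, 5, 6, 7, 9} ∩ {2, 4, 5, 6, 9} = {2, 5, 6, 9}
… ∩ ⟦on 5⟧ = {2, 5, 6, 9} ∩ {1, 2, 3, 4, 5, 6, 8, 10} = {2, 5, 6}
… ∩ ⟦square⟧ = {2, 5, 6} ∩ {1, 2, 3, 6, 9, 10} = {2, 6}
⟦square pen that glowed on 5⟧ = {2, 6}, so the cardinality is 2.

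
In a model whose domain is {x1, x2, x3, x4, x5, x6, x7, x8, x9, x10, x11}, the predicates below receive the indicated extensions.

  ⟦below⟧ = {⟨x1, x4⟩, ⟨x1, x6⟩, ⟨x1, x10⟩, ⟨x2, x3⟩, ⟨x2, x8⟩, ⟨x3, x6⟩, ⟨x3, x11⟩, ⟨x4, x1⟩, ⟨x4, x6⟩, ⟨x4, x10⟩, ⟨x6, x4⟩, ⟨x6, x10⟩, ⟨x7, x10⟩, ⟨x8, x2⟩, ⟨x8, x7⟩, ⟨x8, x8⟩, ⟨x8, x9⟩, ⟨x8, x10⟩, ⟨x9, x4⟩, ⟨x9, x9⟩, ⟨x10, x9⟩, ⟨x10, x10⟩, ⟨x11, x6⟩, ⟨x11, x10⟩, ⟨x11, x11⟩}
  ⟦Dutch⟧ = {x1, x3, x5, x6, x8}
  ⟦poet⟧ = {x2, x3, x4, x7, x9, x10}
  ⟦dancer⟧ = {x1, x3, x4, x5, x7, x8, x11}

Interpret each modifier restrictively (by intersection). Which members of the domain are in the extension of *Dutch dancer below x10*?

{x1, x8}

⟦below x10⟧ = {x : ⟨x, x10⟩ ∈ ⟦below⟧} = {x1, x4, x6, x7, x8, x10, x11}
⟦dancer⟧ = {x1, x3, x4, x5, x7, x8, x11}
… ∩ ⟦below x10⟧ = {x1, x3, x4, x5, x7, x8, x11} ∩ {x1, x4, x6, x7, x8, x10, x11} = {x1, x4, x7, x8, x11}
… ∩ ⟦Dutch⟧ = {x1, x4, x7, x8, x11} ∩ {x1, x3, x5, x6, x8} = {x1, x8}
So ⟦Dutch dancer below x10⟧ = {x1, x8}.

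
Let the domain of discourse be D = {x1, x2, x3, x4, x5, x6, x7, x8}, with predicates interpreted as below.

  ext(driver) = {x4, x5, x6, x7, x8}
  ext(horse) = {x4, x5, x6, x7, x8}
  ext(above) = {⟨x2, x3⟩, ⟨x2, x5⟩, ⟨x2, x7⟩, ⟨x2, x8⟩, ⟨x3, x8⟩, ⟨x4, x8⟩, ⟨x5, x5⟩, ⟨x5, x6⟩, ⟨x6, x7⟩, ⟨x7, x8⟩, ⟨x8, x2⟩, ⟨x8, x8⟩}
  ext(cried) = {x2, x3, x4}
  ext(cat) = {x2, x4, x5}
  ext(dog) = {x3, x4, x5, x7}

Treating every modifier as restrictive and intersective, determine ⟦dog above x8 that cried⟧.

⟦above x8⟧ = {x : ⟨x, x8⟩ ∈ ⟦above⟧} = {x2, x3, x4, x7, x8}
⟦that cried⟧ = ⟦cried⟧ = {x2, x3, x4}
⟦dog⟧ = {x3, x4, x5, x7}
… ∩ ⟦above x8⟧ = {x3, x4, x5, x7} ∩ {x2, x3, x4, x7, x8} = {x3, x4, x7}
… ∩ ⟦that cried⟧ = {x3, x4, x7} ∩ {x2, x3, x4} = {x3, x4}
So ⟦dog above x8 that cried⟧ = {x3, x4}.

{x3, x4}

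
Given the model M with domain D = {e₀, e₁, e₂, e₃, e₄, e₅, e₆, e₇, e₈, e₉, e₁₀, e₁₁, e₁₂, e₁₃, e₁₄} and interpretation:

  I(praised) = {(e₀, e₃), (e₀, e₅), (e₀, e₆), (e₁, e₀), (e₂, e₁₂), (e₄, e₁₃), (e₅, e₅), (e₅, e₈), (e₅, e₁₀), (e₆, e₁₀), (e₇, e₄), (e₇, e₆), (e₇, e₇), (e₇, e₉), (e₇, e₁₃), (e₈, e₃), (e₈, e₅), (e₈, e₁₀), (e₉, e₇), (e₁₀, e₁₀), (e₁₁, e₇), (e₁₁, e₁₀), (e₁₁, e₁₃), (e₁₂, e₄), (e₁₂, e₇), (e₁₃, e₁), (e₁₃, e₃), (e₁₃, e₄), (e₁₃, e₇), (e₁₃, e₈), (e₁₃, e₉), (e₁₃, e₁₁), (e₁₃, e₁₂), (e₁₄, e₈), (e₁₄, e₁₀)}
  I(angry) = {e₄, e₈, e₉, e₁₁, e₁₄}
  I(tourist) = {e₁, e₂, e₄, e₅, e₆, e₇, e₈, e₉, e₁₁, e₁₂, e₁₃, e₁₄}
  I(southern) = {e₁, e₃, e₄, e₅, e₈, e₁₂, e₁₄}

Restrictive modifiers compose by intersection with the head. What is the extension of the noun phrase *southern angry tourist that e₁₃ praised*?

⟦that e₁₃ praised⟧ = {x : ⟨e₁₃, x⟩ ∈ ⟦praised⟧} = {e₁, e₃, e₄, e₇, e₈, e₉, e₁₁, e₁₂}
⟦tourist⟧ = {e₁, e₂, e₄, e₅, e₆, e₇, e₈, e₉, e₁₁, e₁₂, e₁₃, e₁₄}
… ∩ ⟦that e₁₃ praised⟧ = {e₁, e₂, e₄, e₅, e₆, e₇, e₈, e₉, e₁₁, e₁₂, e₁₃, e₁₄} ∩ {e₁, e₃, e₄, e₇, e₈, e₉, e₁₁, e₁₂} = {e₁, e₄, e₇, e₈, e₉, e₁₁, e₁₂}
… ∩ ⟦southern⟧ = {e₁, e₄, e₇, e₈, e₉, e₁₁, e₁₂} ∩ {e₁, e₃, e₄, e₅, e₈, e₁₂, e₁₄} = {e₁, e₄, e₈, e₁₂}
… ∩ ⟦angry⟧ = {e₁, e₄, e₈, e₁₂} ∩ {e₄, e₈, e₉, e₁₁, e₁₄} = {e₄, e₈}
So ⟦southern angry tourist that e₁₃ praised⟧ = {e₄, e₈}.

{e₄, e₈}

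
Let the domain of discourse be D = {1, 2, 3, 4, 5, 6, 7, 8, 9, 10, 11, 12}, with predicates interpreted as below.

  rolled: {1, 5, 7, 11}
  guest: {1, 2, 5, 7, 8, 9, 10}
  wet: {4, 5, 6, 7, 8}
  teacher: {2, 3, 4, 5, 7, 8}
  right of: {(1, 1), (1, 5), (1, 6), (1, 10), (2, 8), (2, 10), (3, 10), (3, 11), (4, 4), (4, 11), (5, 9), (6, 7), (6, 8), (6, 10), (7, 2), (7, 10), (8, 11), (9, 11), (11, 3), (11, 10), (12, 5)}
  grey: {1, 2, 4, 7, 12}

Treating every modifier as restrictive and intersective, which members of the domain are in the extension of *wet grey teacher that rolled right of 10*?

⟦that rolled⟧ = ⟦rolled⟧ = {1, 5, 7, 11}
⟦right of 10⟧ = {x : ⟨x, 10⟩ ∈ ⟦right of⟧} = {1, 2, 3, 6, 7, 11}
⟦teacher⟧ = {2, 3, 4, 5, 7, 8}
… ∩ ⟦that rolled⟧ = {2, 3, 4, 5, 7, 8} ∩ {1, 5, 7, 11} = {5, 7}
… ∩ ⟦right of 10⟧ = {5, 7} ∩ {1, 2, 3, 6, 7, 11} = {7}
… ∩ ⟦wet⟧ = {7} ∩ {4, 5, 6, 7, 8} = {7}
… ∩ ⟦grey⟧ = {7} ∩ {1, 2, 4, 7, 12} = {7}
So ⟦wet grey teacher that rolled right of 10⟧ = {7}.

{7}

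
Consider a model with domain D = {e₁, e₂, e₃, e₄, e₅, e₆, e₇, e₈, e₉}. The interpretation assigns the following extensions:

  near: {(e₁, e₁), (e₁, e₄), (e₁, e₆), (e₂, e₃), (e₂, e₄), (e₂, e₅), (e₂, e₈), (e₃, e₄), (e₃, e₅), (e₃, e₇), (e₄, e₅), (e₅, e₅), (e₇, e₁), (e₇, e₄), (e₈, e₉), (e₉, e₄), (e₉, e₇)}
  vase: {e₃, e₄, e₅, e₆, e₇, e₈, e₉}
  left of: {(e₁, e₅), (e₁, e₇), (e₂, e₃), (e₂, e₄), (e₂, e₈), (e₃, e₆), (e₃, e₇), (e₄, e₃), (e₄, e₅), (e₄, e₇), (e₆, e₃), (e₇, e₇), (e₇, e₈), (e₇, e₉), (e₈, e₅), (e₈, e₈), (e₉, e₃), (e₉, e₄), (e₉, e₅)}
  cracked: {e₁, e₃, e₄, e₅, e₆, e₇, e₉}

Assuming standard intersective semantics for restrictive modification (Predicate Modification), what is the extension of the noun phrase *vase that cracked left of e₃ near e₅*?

{e₄}

⟦that cracked⟧ = ⟦cracked⟧ = {e₁, e₃, e₄, e₅, e₆, e₇, e₉}
⟦left of e₃⟧ = {x : ⟨x, e₃⟩ ∈ ⟦left of⟧} = {e₂, e₄, e₆, e₉}
⟦near e₅⟧ = {x : ⟨x, e₅⟩ ∈ ⟦near⟧} = {e₂, e₃, e₄, e₅}
⟦vase⟧ = {e₃, e₄, e₅, e₆, e₇, e₈, e₉}
… ∩ ⟦that cracked⟧ = {e₃, e₄, e₅, e₆, e₇, e₈, e₉} ∩ {e₁, e₃, e₄, e₅, e₆, e₇, e₉} = {e₃, e₄, e₅, e₆, e₇, e₉}
… ∩ ⟦left of e₃⟧ = {e₃, e₄, e₅, e₆, e₇, e₉} ∩ {e₂, e₄, e₆, e₉} = {e₄, e₆, e₉}
… ∩ ⟦near e₅⟧ = {e₄, e₆, e₉} ∩ {e₂, e₃, e₄, e₅} = {e₄}
So ⟦vase that cracked left of e₃ near e₅⟧ = {e₄}.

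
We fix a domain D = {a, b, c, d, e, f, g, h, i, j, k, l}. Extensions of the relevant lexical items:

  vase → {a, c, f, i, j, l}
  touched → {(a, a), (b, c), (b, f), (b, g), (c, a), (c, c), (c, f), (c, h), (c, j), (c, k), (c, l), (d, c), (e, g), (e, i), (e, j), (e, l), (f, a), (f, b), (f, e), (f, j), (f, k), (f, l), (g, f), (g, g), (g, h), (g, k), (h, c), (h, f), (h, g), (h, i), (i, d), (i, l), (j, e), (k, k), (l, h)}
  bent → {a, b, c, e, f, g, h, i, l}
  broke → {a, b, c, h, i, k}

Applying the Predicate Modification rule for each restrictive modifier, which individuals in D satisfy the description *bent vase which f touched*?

⟦which f touched⟧ = {x : ⟨f, x⟩ ∈ ⟦touched⟧} = {a, b, e, j, k, l}
⟦vase⟧ = {a, c, f, i, j, l}
… ∩ ⟦which f touched⟧ = {a, c, f, i, j, l} ∩ {a, b, e, j, k, l} = {a, j, l}
… ∩ ⟦bent⟧ = {a, j, l} ∩ {a, b, c, e, f, g, h, i, l} = {a, l}
So ⟦bent vase which f touched⟧ = {a, l}.

{a, l}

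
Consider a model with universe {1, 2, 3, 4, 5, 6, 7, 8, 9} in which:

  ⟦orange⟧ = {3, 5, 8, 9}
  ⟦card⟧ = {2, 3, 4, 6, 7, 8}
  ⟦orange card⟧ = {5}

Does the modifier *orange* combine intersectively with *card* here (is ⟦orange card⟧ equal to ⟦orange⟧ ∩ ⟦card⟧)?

⟦orange⟧ ∩ ⟦card⟧ = {3, 5, 8, 9} ∩ {2, 3, 4, 6, 7, 8} = {3, 8}
Observed ⟦orange card⟧ = {5}.
These differ, so the modifier is not intersective in this model.

no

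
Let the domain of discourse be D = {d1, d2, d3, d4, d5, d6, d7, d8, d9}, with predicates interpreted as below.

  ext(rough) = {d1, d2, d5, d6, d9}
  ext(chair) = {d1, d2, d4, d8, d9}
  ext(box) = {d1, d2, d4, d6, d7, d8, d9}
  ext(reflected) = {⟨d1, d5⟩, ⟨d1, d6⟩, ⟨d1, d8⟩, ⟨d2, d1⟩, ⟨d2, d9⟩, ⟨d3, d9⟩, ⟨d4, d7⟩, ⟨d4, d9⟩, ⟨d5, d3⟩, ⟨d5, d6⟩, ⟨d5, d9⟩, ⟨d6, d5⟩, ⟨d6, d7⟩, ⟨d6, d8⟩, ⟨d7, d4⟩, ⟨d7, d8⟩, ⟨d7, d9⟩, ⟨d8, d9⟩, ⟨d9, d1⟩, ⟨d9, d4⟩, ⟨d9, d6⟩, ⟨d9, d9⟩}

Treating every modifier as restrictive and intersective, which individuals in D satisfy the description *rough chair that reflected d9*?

{d2, d9}

⟦that reflected d9⟧ = {x : ⟨x, d9⟩ ∈ ⟦reflected⟧} = {d2, d3, d4, d5, d7, d8, d9}
⟦chair⟧ = {d1, d2, d4, d8, d9}
… ∩ ⟦that reflected d9⟧ = {d1, d2, d4, d8, d9} ∩ {d2, d3, d4, d5, d7, d8, d9} = {d2, d4, d8, d9}
… ∩ ⟦rough⟧ = {d2, d4, d8, d9} ∩ {d1, d2, d5, d6, d9} = {d2, d9}
So ⟦rough chair that reflected d9⟧ = {d2, d9}.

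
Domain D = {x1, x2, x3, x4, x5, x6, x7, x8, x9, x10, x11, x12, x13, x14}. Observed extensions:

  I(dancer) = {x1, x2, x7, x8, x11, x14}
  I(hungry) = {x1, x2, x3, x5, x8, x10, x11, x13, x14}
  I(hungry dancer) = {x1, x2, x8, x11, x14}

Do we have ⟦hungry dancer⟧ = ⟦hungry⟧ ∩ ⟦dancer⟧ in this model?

⟦hungry⟧ ∩ ⟦dancer⟧ = {x1, x2, x3, x5, x8, x10, x11, x13, x14} ∩ {x1, x2, x7, x8, x11, x14} = {x1, x2, x8, x11, x14}
Observed ⟦hungry dancer⟧ = {x1, x2, x8, x11, x14}.
These coincide, so the modifier is intersective here.

yes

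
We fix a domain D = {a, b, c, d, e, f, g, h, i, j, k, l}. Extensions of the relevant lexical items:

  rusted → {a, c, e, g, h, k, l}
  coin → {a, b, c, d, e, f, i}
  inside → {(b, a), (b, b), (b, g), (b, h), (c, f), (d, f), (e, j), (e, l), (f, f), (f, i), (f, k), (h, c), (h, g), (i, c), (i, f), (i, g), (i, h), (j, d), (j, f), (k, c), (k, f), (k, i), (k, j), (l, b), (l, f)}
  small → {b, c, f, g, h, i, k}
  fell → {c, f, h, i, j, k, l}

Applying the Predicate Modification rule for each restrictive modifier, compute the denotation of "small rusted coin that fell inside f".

{c}

⟦that fell⟧ = ⟦fell⟧ = {c, f, h, i, j, k, l}
⟦inside f⟧ = {x : ⟨x, f⟩ ∈ ⟦inside⟧} = {c, d, f, i, j, k, l}
⟦coin⟧ = {a, b, c, d, e, f, i}
… ∩ ⟦that fell⟧ = {a, b, c, d, e, f, i} ∩ {c, f, h, i, j, k, l} = {c, f, i}
… ∩ ⟦inside f⟧ = {c, f, i} ∩ {c, d, f, i, j, k, l} = {c, f, i}
… ∩ ⟦small⟧ = {c, f, i} ∩ {b, c, f, g, h, i, k} = {c, f, i}
… ∩ ⟦rusted⟧ = {c, f, i} ∩ {a, c, e, g, h, k, l} = {c}
So ⟦small rusted coin that fell inside f⟧ = {c}.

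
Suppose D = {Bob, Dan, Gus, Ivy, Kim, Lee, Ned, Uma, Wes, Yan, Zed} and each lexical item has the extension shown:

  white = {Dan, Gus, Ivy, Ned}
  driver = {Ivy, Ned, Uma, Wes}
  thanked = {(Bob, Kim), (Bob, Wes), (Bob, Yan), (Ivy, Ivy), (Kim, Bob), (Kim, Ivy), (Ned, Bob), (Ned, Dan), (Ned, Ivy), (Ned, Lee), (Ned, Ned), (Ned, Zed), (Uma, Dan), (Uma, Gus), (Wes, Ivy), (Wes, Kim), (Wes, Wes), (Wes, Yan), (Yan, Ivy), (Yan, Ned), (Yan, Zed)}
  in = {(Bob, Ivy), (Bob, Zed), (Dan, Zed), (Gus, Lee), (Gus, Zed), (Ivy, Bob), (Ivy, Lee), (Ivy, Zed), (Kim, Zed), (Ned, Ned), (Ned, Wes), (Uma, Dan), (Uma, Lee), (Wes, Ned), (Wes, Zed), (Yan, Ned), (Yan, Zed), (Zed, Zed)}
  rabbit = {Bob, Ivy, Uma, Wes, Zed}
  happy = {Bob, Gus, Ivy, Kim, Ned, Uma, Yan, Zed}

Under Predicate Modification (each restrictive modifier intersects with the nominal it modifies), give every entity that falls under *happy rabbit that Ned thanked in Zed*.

{Bob, Ivy, Zed}

⟦that Ned thanked⟧ = {x : ⟨Ned, x⟩ ∈ ⟦thanked⟧} = {Bob, Dan, Ivy, Lee, Ned, Zed}
⟦in Zed⟧ = {x : ⟨x, Zed⟩ ∈ ⟦in⟧} = {Bob, Dan, Gus, Ivy, Kim, Wes, Yan, Zed}
⟦rabbit⟧ = {Bob, Ivy, Uma, Wes, Zed}
… ∩ ⟦that Ned thanked⟧ = {Bob, Ivy, Uma, Wes, Zed} ∩ {Bob, Dan, Ivy, Lee, Ned, Zed} = {Bob, Ivy, Zed}
… ∩ ⟦in Zed⟧ = {Bob, Ivy, Zed} ∩ {Bob, Dan, Gus, Ivy, Kim, Wes, Yan, Zed} = {Bob, Ivy, Zed}
… ∩ ⟦happy⟧ = {Bob, Ivy, Zed} ∩ {Bob, Gus, Ivy, Kim, Ned, Uma, Yan, Zed} = {Bob, Ivy, Zed}
So ⟦happy rabbit that Ned thanked in Zed⟧ = {Bob, Ivy, Zed}.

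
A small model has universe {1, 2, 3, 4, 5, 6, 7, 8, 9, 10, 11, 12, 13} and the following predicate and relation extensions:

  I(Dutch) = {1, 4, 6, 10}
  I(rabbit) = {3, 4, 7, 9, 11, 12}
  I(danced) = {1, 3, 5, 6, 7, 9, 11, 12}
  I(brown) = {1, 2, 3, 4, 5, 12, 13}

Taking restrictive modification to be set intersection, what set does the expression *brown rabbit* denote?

{3, 4, 12}

⟦rabbit⟧ = {3, 4, 7, 9, 11, 12}
… ∩ ⟦brown⟧ = {3, 4, 7, 9, 11, 12} ∩ {1, 2, 3, 4, 5, 12, 13} = {3, 4, 12}
So ⟦brown rabbit⟧ = {3, 4, 12}.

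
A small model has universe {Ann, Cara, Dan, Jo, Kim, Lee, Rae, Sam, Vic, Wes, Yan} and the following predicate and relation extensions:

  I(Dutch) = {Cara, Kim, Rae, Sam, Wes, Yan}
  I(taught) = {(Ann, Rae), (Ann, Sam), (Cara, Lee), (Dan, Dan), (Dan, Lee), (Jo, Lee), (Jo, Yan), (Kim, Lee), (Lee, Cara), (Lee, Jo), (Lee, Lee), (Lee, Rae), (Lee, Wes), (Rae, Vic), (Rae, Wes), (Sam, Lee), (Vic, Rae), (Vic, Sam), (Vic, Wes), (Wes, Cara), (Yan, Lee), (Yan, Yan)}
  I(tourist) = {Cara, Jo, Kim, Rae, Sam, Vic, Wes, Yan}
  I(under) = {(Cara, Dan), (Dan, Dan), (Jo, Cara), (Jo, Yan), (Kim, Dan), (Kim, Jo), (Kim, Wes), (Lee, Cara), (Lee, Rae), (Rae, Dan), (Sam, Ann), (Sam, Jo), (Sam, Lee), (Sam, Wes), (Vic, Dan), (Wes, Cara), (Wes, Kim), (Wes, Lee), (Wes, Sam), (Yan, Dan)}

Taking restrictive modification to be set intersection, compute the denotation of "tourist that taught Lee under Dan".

{Cara, Kim, Yan}

⟦that taught Lee⟧ = {x : ⟨x, Lee⟩ ∈ ⟦taught⟧} = {Cara, Dan, Jo, Kim, Lee, Sam, Yan}
⟦under Dan⟧ = {x : ⟨x, Dan⟩ ∈ ⟦under⟧} = {Cara, Dan, Kim, Rae, Vic, Yan}
⟦tourist⟧ = {Cara, Jo, Kim, Rae, Sam, Vic, Wes, Yan}
… ∩ ⟦that taught Lee⟧ = {Cara, Jo, Kim, Rae, Sam, Vic, Wes, Yan} ∩ {Cara, Dan, Jo, Kim, Lee, Sam, Yan} = {Cara, Jo, Kim, Sam, Yan}
… ∩ ⟦under Dan⟧ = {Cara, Jo, Kim, Sam, Yan} ∩ {Cara, Dan, Kim, Rae, Vic, Yan} = {Cara, Kim, Yan}
So ⟦tourist that taught Lee under Dan⟧ = {Cara, Kim, Yan}.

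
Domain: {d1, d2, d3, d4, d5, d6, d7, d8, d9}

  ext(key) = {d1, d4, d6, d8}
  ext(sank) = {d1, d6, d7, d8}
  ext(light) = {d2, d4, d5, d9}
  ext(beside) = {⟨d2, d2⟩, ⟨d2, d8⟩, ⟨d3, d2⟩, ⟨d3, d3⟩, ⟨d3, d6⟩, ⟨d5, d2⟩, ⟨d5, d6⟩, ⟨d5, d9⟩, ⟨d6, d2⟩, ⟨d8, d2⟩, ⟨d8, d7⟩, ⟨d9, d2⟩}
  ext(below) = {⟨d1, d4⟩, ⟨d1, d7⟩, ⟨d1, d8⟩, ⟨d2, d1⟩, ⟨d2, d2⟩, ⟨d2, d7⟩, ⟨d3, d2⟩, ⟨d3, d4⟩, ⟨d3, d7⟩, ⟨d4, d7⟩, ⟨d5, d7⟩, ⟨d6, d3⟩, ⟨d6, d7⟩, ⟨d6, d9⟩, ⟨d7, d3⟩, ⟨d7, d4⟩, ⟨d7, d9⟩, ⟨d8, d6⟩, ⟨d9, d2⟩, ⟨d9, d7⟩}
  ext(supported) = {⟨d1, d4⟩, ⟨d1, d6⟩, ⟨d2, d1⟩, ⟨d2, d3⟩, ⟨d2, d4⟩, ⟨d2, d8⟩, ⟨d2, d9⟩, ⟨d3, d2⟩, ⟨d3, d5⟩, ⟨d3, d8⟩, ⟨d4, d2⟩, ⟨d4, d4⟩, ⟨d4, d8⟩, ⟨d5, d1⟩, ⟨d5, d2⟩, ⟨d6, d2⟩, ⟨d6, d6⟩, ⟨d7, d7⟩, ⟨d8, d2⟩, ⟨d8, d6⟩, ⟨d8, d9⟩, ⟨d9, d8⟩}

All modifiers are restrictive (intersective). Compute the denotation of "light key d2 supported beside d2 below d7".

⟦d2 supported⟧ = {x : ⟨d2, x⟩ ∈ ⟦supported⟧} = {d1, d3, d4, d8, d9}
⟦beside d2⟧ = {x : ⟨x, d2⟩ ∈ ⟦beside⟧} = {d2, d3, d5, d6, d8, d9}
⟦below d7⟧ = {x : ⟨x, d7⟩ ∈ ⟦below⟧} = {d1, d2, d3, d4, d5, d6, d9}
⟦key⟧ = {d1, d4, d6, d8}
… ∩ ⟦d2 supported⟧ = {d1, d4, d6, d8} ∩ {d1, d3, d4, d8, d9} = {d1, d4, d8}
… ∩ ⟦beside d2⟧ = {d1, d4, d8} ∩ {d2, d3, d5, d6, d8, d9} = {d8}
… ∩ ⟦below d7⟧ = {d8} ∩ {d1, d2, d3, d4, d5, d6, d9} = ∅
… ∩ ⟦light⟧ = ∅ ∩ {d2, d4, d5, d9} = ∅
So ⟦light key d2 supported beside d2 below d7⟧ = {}.

{}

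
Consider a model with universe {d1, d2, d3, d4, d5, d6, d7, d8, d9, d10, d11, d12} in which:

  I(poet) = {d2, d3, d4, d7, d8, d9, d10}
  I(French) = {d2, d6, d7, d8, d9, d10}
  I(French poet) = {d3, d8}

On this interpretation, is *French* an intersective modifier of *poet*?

⟦French⟧ ∩ ⟦poet⟧ = {d2, d6, d7, d8, d9, d10} ∩ {d2, d3, d4, d7, d8, d9, d10} = {d2, d7, d8, d9, d10}
Observed ⟦French poet⟧ = {d3, d8}.
These differ, so the modifier is not intersective in this model.

no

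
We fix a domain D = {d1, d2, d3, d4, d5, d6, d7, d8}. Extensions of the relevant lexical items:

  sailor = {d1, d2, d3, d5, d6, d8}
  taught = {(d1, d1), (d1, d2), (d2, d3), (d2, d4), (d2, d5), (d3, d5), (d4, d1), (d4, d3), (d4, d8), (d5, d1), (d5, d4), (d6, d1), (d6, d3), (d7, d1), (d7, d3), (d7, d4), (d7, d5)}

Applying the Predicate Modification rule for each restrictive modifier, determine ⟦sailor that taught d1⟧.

⟦that taught d1⟧ = {x : ⟨x, d1⟩ ∈ ⟦taught⟧} = {d1, d4, d5, d6, d7}
⟦sailor⟧ = {d1, d2, d3, d5, d6, d8}
… ∩ ⟦that taught d1⟧ = {d1, d2, d3, d5, d6, d8} ∩ {d1, d4, d5, d6, d7} = {d1, d5, d6}
So ⟦sailor that taught d1⟧ = {d1, d5, d6}.

{d1, d5, d6}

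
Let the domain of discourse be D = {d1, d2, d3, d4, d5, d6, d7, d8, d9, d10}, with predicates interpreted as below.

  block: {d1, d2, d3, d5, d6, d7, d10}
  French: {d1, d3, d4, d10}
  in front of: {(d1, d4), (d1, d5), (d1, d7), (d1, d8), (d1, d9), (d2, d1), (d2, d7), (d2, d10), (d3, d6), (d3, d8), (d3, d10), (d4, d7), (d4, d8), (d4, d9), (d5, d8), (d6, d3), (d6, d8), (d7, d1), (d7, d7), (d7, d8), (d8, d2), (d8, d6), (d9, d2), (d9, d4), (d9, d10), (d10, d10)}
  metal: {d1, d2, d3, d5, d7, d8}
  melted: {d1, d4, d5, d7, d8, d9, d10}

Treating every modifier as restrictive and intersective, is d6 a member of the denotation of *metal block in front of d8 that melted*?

⟦in front of d8⟧ = {x : ⟨x, d8⟩ ∈ ⟦in front of⟧} = {d1, d3, d4, d5, d6, d7}
⟦that melted⟧ = ⟦melted⟧ = {d1, d4, d5, d7, d8, d9, d10}
⟦block⟧ = {d1, d2, d3, d5, d6, d7, d10}
… ∩ ⟦in front of d8⟧ = {d1, d2, d3, d5, d6, d7, d10} ∩ {d1, d3, d4, d5, d6, d7} = {d1, d3, d5, d6, d7}
… ∩ ⟦that melted⟧ = {d1, d3, d5, d6, d7} ∩ {d1, d4, d5, d7, d8, d9, d10} = {d1, d5, d7}
… ∩ ⟦metal⟧ = {d1, d5, d7} ∩ {d1, d2, d3, d5, d7, d8} = {d1, d5, d7}
⟦metal block in front of d8 that melted⟧ = {d1, d5, d7}; d6 ∉ this set.

no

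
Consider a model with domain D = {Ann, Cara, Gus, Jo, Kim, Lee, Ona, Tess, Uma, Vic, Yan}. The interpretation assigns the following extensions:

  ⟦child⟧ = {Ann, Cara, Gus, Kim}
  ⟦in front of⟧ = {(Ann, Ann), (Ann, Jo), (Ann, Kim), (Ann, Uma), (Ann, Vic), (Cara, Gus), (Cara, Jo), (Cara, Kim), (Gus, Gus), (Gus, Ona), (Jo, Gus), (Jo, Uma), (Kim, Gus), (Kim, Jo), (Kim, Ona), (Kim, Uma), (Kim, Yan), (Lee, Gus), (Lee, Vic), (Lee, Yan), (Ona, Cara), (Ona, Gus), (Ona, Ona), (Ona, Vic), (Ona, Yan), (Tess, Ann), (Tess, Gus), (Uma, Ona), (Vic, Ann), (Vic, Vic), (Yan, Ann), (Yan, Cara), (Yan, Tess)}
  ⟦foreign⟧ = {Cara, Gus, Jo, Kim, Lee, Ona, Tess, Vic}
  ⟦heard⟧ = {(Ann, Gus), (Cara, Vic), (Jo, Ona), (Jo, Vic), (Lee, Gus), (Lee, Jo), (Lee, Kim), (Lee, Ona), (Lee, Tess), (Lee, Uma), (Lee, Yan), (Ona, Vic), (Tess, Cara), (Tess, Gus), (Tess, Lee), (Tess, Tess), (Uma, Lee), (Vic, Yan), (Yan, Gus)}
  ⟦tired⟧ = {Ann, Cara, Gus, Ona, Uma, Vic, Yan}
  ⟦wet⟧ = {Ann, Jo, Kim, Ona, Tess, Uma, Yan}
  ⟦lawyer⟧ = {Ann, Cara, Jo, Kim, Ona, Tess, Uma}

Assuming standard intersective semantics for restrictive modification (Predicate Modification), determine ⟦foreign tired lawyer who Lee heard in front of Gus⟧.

⟦who Lee heard⟧ = {x : ⟨Lee, x⟩ ∈ ⟦heard⟧} = {Gus, Jo, Kim, Ona, Tess, Uma, Yan}
⟦in front of Gus⟧ = {x : ⟨x, Gus⟩ ∈ ⟦in front of⟧} = {Cara, Gus, Jo, Kim, Lee, Ona, Tess}
⟦lawyer⟧ = {Ann, Cara, Jo, Kim, Ona, Tess, Uma}
… ∩ ⟦who Lee heard⟧ = {Ann, Cara, Jo, Kim, Ona, Tess, Uma} ∩ {Gus, Jo, Kim, Ona, Tess, Uma, Yan} = {Jo, Kim, Ona, Tess, Uma}
… ∩ ⟦in front of Gus⟧ = {Jo, Kim, Ona, Tess, Uma} ∩ {Cara, Gus, Jo, Kim, Lee, Ona, Tess} = {Jo, Kim, Ona, Tess}
… ∩ ⟦foreign⟧ = {Jo, Kim, Ona, Tess} ∩ {Cara, Gus, Jo, Kim, Lee, Ona, Tess, Vic} = {Jo, Kim, Ona, Tess}
… ∩ ⟦tired⟧ = {Jo, Kim, Ona, Tess} ∩ {Ann, Cara, Gus, Ona, Uma, Vic, Yan} = {Ona}
So ⟦foreign tired lawyer who Lee heard in front of Gus⟧ = {Ona}.

{Ona}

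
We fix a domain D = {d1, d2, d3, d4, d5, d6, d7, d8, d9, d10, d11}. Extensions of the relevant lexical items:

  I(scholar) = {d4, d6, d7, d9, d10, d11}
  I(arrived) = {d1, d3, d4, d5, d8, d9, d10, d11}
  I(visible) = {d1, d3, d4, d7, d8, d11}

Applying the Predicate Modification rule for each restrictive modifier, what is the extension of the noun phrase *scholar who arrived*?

{d4, d9, d10, d11}

⟦who arrived⟧ = ⟦arrived⟧ = {d1, d3, d4, d5, d8, d9, d10, d11}
⟦scholar⟧ = {d4, d6, d7, d9, d10, d11}
… ∩ ⟦who arrived⟧ = {d4, d6, d7, d9, d10, d11} ∩ {d1, d3, d4, d5, d8, d9, d10, d11} = {d4, d9, d10, d11}
So ⟦scholar who arrived⟧ = {d4, d9, d10, d11}.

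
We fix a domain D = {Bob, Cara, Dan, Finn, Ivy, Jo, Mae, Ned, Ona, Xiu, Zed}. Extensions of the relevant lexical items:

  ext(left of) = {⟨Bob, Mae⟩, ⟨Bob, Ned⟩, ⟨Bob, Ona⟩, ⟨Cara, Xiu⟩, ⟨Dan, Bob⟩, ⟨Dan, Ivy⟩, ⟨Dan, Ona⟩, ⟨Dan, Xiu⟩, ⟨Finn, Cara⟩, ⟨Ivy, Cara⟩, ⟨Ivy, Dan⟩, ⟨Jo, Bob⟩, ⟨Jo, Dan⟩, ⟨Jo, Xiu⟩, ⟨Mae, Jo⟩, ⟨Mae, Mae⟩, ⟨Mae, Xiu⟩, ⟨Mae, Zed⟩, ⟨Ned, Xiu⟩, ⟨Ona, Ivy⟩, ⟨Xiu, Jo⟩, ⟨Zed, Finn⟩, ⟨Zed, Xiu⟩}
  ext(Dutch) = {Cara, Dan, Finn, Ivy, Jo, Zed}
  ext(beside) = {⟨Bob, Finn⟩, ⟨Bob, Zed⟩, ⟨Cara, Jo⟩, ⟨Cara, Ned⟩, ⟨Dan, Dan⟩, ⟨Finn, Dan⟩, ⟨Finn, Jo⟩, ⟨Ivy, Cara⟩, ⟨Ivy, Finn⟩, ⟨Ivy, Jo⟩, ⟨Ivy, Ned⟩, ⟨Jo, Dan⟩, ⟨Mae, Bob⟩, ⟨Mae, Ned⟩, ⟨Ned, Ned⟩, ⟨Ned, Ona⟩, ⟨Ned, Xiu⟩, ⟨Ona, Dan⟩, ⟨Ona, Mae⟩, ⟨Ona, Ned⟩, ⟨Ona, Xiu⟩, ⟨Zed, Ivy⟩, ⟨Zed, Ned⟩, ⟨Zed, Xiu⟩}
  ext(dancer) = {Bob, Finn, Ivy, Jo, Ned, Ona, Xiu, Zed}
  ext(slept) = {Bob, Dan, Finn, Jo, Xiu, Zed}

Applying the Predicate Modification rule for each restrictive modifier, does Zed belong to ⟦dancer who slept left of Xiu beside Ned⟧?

yes

⟦who slept⟧ = ⟦slept⟧ = {Bob, Dan, Finn, Jo, Xiu, Zed}
⟦left of Xiu⟧ = {x : ⟨x, Xiu⟩ ∈ ⟦left of⟧} = {Cara, Dan, Jo, Mae, Ned, Zed}
⟦beside Ned⟧ = {x : ⟨x, Ned⟩ ∈ ⟦beside⟧} = {Cara, Ivy, Mae, Ned, Ona, Zed}
⟦dancer⟧ = {Bob, Finn, Ivy, Jo, Ned, Ona, Xiu, Zed}
… ∩ ⟦who slept⟧ = {Bob, Finn, Ivy, Jo, Ned, Ona, Xiu, Zed} ∩ {Bob, Dan, Finn, Jo, Xiu, Zed} = {Bob, Finn, Jo, Xiu, Zed}
… ∩ ⟦left of Xiu⟧ = {Bob, Finn, Jo, Xiu, Zed} ∩ {Cara, Dan, Jo, Mae, Ned, Zed} = {Jo, Zed}
… ∩ ⟦beside Ned⟧ = {Jo, Zed} ∩ {Cara, Ivy, Mae, Ned, Ona, Zed} = {Zed}
⟦dancer who slept left of Xiu beside Ned⟧ = {Zed}; Zed ∈ this set.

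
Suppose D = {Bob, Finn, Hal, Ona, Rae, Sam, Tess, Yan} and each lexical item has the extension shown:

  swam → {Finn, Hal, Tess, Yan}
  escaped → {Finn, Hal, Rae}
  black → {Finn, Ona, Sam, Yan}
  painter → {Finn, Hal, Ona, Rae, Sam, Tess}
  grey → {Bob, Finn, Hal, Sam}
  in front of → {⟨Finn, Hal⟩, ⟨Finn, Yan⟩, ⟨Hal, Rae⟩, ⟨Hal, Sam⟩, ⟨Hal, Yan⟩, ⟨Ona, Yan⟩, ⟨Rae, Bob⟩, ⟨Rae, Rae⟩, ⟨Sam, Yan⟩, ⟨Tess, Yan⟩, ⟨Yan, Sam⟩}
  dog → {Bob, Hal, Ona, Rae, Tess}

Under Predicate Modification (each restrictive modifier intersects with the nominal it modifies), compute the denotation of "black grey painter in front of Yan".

⟦in front of Yan⟧ = {x : ⟨x, Yan⟩ ∈ ⟦in front of⟧} = {Finn, Hal, Ona, Sam, Tess}
⟦painter⟧ = {Finn, Hal, Ona, Rae, Sam, Tess}
… ∩ ⟦in front of Yan⟧ = {Finn, Hal, Ona, Rae, Sam, Tess} ∩ {Finn, Hal, Ona, Sam, Tess} = {Finn, Hal, Ona, Sam, Tess}
… ∩ ⟦black⟧ = {Finn, Hal, Ona, Sam, Tess} ∩ {Finn, Ona, Sam, Yan} = {Finn, Ona, Sam}
… ∩ ⟦grey⟧ = {Finn, Ona, Sam} ∩ {Bob, Finn, Hal, Sam} = {Finn, Sam}
So ⟦black grey painter in front of Yan⟧ = {Finn, Sam}.

{Finn, Sam}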